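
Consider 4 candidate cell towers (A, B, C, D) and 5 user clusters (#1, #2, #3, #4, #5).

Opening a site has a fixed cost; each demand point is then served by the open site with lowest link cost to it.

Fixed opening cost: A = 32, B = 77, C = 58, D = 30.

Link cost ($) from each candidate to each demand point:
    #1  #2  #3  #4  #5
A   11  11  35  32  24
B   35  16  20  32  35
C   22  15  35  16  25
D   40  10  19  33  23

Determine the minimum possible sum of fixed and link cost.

145

Open {A}: assign each demand point to its cheapest open site.
  #1→A 11, #2→A 11, #3→A 35, #4→A 32, #5→A 24
  link cost 113, fixed 32 → total 145.
Compare {D}: link cost 125 + fixed 30 = 155.
Compare {A, D}: link cost 95 + fixed 62 = 157.
Compare {C}: link cost 113 + fixed 58 = 171.
All other subsets cost ≥ 155. Minimum total cost: 145.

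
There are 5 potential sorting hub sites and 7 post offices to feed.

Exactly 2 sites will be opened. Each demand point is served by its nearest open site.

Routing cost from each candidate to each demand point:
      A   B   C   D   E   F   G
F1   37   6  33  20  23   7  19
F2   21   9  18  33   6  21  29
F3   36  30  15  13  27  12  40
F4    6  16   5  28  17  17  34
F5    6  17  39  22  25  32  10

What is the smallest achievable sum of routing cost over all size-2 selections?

Open {F1, F4}.
  A→F4 6, B→F1 6, C→F4 5, D→F1 20, E→F4 17, F→F1 7, G→F1 19  ⇒ total 80.
Compare {F2, F5}: total 92.
Compare {F4, F5}: total 93.
No size-2 selection does better; minimum is 80.

80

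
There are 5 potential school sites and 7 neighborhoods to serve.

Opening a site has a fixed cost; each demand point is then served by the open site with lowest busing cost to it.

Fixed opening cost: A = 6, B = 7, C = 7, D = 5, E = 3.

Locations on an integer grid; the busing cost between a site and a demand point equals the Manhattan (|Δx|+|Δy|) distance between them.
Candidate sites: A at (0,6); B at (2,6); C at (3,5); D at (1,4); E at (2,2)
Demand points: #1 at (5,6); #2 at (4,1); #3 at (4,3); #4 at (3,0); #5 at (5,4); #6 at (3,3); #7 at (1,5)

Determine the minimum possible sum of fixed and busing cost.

Open {C, E}: assign each demand point to its cheapest open site.
  #1→C 3, #2→E 3, #3→C 3, #4→E 3, #5→C 3, #6→C 2, #7→C 2
  busing cost 19, fixed 10 → total 29.
Compare {C}: busing cost 23 + fixed 7 = 30.
Compare {E}: busing cost 27 + fixed 3 = 30.
Compare {D, E}: busing cost 22 + fixed 8 = 30.
All other subsets cost ≥ 30. Minimum total cost: 29.

29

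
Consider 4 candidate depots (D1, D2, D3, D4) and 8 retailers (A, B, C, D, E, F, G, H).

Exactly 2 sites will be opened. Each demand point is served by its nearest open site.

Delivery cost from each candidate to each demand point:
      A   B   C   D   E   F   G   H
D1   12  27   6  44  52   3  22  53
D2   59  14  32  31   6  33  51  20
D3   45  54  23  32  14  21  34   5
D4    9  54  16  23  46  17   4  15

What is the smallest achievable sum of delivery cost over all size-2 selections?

Open {D2, D4}.
  A→D4 9, B→D2 14, C→D4 16, D→D4 23, E→D2 6, F→D4 17, G→D4 4, H→D4 15  ⇒ total 104.
Compare {D1, D2}: total 114.
Compare {D1, D3}: total 121.
No size-2 selection does better; minimum is 104.

104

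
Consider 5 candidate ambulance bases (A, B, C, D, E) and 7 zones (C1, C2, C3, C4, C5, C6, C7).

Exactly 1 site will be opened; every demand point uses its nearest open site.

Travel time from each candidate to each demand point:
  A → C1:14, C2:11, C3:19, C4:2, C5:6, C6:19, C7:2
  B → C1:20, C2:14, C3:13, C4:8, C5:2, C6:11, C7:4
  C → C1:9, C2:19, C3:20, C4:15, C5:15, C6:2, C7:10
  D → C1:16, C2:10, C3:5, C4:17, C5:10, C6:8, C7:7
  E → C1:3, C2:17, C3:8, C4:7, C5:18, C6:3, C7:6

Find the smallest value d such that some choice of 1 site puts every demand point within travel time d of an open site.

Open {D}.
  Farthest demand point is C4 at travel time 17 (to D); all others are ≤ 17.
With {E} the worst case is 18.
With {A} the worst case is 19.
No size-1 selection achieves below 17.

17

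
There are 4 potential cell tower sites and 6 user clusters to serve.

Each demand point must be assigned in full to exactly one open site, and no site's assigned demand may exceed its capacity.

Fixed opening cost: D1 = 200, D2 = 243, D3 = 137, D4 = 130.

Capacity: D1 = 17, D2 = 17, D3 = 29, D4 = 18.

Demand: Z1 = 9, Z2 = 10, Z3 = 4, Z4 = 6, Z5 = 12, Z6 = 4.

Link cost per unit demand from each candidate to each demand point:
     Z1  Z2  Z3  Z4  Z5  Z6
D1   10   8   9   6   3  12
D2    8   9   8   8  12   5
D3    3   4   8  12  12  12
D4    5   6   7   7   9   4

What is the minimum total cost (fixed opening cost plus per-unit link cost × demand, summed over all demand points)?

562

Open {D3, D4}; cheapest assignment that respects the capacities:
  D3 (cap 29, load 29): Z1, Z2, Z3, Z4 — cost 9×3 + 10×4 + 4×8 + 6×12 = 171
  D4 (cap 18, load 16): Z5, Z6 — cost 12×9 + 4×4 = 124
  Shipping 295, fixed 267 → total 562.
  Any other capacity-feasible assignment to {D3, D4} ships for at least 295.
Compare {D1, D3}: its best feasible assignment gives total 592.
Compare {D1, D3, D4}: its best feasible assignment gives total 656.
Every other set of open sites that can feasibly serve all demand totals ≥ 592 even under its best assignment. Minimum: 562.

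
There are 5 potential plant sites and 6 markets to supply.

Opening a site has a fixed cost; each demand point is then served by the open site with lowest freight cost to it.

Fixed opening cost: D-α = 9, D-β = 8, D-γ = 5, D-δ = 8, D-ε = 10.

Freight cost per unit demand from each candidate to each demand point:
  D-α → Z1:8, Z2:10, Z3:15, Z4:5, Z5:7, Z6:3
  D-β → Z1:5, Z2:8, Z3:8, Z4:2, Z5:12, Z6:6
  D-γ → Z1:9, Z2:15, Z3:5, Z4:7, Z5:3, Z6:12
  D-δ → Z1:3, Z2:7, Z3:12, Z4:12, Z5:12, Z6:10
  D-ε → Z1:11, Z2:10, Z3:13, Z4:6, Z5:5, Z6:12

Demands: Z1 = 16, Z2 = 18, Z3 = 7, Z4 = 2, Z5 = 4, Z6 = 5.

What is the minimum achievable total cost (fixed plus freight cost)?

Open {D-α, D-γ, D-δ}: assign each demand point to its cheapest open site.
  Z1→D-δ 16×3=48, Z2→D-δ 18×7=126, Z3→D-γ 7×5=35, Z4→D-α 2×5=10, Z5→D-γ 4×3=12, Z6→D-α 5×3=15
  freight cost 246, fixed 22 → total 268.
Compare {D-α, D-β, D-γ, D-δ}: freight cost 240 + fixed 30 = 270.
Compare {D-β, D-γ, D-δ}: freight cost 255 + fixed 21 = 276.
Compare {D-α, D-γ, D-δ, D-ε}: freight cost 246 + fixed 32 = 278.
All other subsets cost ≥ 270. Minimum total cost: 268.

268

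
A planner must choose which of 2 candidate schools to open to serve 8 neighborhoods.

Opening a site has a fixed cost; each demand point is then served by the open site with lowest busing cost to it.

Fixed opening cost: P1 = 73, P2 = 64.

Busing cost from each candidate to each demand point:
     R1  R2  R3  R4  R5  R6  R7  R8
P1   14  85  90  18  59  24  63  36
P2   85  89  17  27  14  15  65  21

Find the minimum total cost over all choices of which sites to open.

Open {P1, P2}: assign each demand point to its cheapest open site.
  R1→P1 14, R2→P1 85, R3→P2 17, R4→P1 18, R5→P2 14, R6→P2 15, R7→P1 63, R8→P2 21
  busing cost 247, fixed 137 → total 384.
Compare {P2}: busing cost 333 + fixed 64 = 397.
Compare {P1}: busing cost 389 + fixed 73 = 462.

384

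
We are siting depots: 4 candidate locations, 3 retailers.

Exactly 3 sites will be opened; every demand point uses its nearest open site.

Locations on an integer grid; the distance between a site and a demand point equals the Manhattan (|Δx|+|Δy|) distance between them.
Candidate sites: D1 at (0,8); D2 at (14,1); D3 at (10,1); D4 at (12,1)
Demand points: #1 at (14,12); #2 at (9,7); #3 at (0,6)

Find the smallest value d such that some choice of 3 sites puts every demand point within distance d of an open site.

Open {D1, D2, D3}.
  Farthest demand point is #1 at distance 11 (to D2); all others are ≤ 11.
With {D1, D2, D4} the worst case is 11.
With {D1, D3, D4} the worst case is 13.
No size-3 selection achieves below 11.

11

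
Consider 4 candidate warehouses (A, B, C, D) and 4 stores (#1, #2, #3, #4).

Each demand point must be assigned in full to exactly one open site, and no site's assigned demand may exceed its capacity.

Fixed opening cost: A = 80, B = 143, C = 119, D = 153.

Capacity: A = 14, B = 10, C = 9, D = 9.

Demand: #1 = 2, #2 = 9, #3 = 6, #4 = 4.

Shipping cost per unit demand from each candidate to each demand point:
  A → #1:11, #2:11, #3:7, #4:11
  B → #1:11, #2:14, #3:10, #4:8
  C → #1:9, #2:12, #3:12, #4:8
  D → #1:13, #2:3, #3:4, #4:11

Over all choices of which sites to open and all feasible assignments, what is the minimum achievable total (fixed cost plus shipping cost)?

Open {A, D}; cheapest assignment that respects the capacities:
  A (cap 14, load 12): #1, #3, #4 — cost 2×11 + 6×7 + 4×11 = 108
  D (cap 9, load 9): #2 — cost 9×3 = 27
  Shipping 135, fixed 233 → total 368.
  Any other capacity-feasible assignment to {A, D} ships for at least 135.
Compare {A, C}: its best feasible assignment gives total 415.
Compare {A, B}: its best feasible assignment gives total 436.
Every other set of open sites that can feasibly serve all demand totals ≥ 415 even under its best assignment. Minimum: 368.

368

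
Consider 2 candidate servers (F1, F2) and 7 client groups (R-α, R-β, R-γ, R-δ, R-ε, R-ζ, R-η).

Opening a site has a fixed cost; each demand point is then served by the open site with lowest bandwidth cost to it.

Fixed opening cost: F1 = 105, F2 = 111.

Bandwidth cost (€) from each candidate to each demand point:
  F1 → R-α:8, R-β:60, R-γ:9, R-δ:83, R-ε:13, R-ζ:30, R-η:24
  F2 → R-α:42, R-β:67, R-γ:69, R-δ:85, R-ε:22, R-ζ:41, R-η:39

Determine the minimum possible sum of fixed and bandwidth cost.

332

Open {F1}: assign each demand point to its cheapest open site.
  R-α→F1 8, R-β→F1 60, R-γ→F1 9, R-δ→F1 83, R-ε→F1 13, R-ζ→F1 30, R-η→F1 24
  bandwidth cost 227, fixed 105 → total 332.
Compare {F1, F2}: bandwidth cost 227 + fixed 216 = 443.
Compare {F2}: bandwidth cost 365 + fixed 111 = 476.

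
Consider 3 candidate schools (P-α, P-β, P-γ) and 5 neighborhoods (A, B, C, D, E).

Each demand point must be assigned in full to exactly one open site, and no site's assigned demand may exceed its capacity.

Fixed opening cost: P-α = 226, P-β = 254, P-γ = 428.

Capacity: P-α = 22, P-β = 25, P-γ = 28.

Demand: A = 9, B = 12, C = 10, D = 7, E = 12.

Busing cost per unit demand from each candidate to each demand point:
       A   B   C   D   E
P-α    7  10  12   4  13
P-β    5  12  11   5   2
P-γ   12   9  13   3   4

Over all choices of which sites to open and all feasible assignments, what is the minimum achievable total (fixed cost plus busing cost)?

Open {P-β, P-γ}; cheapest assignment that respects the capacities:
  P-β (cap 25, load 22): C, E — cost 10×11 + 12×2 = 134
  P-γ (cap 28, load 28): A, B, D — cost 9×12 + 12×9 + 7×3 = 237
  Shipping 371, fixed 682 → total 1053.
  Any other capacity-feasible assignment to {P-β, P-γ} ships for at least 371.
Compare {P-α, P-γ}: its best feasible assignment gives total 1071.
Compare {P-α, P-β, P-γ}: its best feasible assignment gives total 1226.
Every other set of open sites that can feasibly serve all demand totals ≥ 1071 even under its best assignment. Minimum: 1053.

1053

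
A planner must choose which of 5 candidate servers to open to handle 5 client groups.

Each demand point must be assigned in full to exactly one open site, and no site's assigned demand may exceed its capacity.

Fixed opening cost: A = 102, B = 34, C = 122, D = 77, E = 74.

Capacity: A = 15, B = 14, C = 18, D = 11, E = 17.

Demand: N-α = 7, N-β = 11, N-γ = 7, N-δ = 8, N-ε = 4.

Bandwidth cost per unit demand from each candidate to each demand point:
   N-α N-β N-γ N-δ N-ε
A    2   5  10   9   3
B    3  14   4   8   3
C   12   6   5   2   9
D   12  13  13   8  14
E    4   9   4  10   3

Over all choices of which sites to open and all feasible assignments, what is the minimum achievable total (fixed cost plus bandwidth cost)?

Open {A, B, C}; cheapest assignment that respects the capacities:
  A (cap 15, load 15): N-β, N-ε — cost 11×5 + 4×3 = 67
  B (cap 14, load 14): N-α, N-γ — cost 7×3 + 7×4 = 49
  C (cap 18, load 8): N-δ — cost 8×2 = 16
  Shipping 132, fixed 258 → total 390.
  Any other capacity-feasible assignment to {A, B, C} ships for at least 132.
Compare {A, B, D}: its best feasible assignment gives total 393.
Compare {A, B, E}: its best feasible assignment gives total 397.
Every other set of open sites that can feasibly serve all demand totals ≥ 393 even under its best assignment. Minimum: 390.

390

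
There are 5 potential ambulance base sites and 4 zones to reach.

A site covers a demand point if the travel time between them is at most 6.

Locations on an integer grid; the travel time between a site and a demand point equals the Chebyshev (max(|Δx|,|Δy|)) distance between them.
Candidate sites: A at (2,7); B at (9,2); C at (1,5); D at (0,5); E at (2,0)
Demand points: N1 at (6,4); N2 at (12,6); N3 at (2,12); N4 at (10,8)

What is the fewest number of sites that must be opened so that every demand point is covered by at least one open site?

2

Coverage sets (demand points within 6 of each site):
  A: {N1, N3}
  B: {N1, N2, N4}
  C: {N1}
  D: {N1}
  E: {N1}
No single site covers all 4 demand points.
But {A, B} covers everything, so the minimum is 2.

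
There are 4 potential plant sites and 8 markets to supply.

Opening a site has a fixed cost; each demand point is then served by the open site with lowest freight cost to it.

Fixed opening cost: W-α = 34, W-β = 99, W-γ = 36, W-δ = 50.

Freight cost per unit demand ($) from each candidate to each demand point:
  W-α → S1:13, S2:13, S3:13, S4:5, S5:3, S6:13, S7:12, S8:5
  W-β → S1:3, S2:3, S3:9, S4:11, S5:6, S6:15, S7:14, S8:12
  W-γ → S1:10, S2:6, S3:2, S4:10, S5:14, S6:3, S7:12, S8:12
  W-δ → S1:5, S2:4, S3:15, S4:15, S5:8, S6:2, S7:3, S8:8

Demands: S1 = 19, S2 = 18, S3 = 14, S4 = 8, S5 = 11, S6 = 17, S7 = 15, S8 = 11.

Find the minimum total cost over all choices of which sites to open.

Open {W-α, W-γ, W-δ}: assign each demand point to its cheapest open site.
  S1→W-δ 19×5=95, S2→W-δ 18×4=72, S3→W-γ 14×2=28, S4→W-α 8×5=40, S5→W-α 11×3=33, S6→W-δ 17×2=34, S7→W-δ 15×3=45, S8→W-α 11×5=55
  freight cost 402, fixed 120 → total 522.
Compare {W-α, W-β, W-γ, W-δ}: freight cost 346 + fixed 219 = 565.
Compare {W-γ, W-δ}: freight cost 530 + fixed 86 = 616.
Compare {W-α, W-β, W-δ}: freight cost 444 + fixed 183 = 627.
All other subsets cost ≥ 565. Minimum total cost: 522.

522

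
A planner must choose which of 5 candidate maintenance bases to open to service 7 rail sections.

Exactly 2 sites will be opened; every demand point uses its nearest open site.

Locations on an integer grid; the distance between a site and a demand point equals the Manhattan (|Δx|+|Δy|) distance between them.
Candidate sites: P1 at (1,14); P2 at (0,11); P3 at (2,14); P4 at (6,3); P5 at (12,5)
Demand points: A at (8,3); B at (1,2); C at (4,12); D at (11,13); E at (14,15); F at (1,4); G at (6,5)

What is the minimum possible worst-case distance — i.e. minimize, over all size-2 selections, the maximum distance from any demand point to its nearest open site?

12

Open {P1, P5}.
  Farthest demand point is B at distance 12 (to P1); all others are ≤ 12.
With {P2, P5} the worst case is 12.
With {P4, P5} the worst case is 12.
No size-2 selection achieves below 12.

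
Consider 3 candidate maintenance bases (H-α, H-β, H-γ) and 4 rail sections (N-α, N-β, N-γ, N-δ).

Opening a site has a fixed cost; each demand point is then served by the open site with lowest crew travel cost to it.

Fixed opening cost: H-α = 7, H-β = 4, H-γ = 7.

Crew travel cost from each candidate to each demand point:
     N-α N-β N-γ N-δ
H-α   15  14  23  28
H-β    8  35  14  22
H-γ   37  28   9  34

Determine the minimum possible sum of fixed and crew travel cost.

Open {H-α, H-β}: assign each demand point to its cheapest open site.
  N-α→H-β 8, N-β→H-α 14, N-γ→H-β 14, N-δ→H-β 22
  crew travel cost 58, fixed 11 → total 69.
Compare {H-α, H-β, H-γ}: crew travel cost 53 + fixed 18 = 71.
Compare {H-β, H-γ}: crew travel cost 67 + fixed 11 = 78.
Compare {H-α, H-γ}: crew travel cost 66 + fixed 14 = 80.
All other subsets cost ≥ 71. Minimum total cost: 69.

69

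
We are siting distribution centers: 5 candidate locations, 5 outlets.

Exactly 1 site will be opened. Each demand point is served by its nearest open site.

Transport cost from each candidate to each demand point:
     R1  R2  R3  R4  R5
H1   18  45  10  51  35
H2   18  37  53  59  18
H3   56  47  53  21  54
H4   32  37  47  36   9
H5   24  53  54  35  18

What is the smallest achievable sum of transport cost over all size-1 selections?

159

Open {H1}.
  R1→H1 18, R2→H1 45, R3→H1 10, R4→H1 51, R5→H1 35  ⇒ total 159.
Compare {H4}: total 161.
Compare {H5}: total 184.
No size-1 selection does better; minimum is 159.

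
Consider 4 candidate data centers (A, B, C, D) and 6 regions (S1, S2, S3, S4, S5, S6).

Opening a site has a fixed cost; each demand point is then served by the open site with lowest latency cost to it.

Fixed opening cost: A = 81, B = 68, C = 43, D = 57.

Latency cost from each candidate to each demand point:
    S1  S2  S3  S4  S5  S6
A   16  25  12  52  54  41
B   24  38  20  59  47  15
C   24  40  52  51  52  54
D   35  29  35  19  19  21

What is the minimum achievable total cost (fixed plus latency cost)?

215

Open {D}: assign each demand point to its cheapest open site.
  S1→D 35, S2→D 29, S3→D 35, S4→D 19, S5→D 19, S6→D 21
  latency cost 158, fixed 57 → total 215.
Compare {C, D}: latency cost 147 + fixed 100 = 247.
Compare {A, D}: latency cost 112 + fixed 138 = 250.
Compare {B, D}: latency cost 126 + fixed 125 = 251.
All other subsets cost ≥ 247. Minimum total cost: 215.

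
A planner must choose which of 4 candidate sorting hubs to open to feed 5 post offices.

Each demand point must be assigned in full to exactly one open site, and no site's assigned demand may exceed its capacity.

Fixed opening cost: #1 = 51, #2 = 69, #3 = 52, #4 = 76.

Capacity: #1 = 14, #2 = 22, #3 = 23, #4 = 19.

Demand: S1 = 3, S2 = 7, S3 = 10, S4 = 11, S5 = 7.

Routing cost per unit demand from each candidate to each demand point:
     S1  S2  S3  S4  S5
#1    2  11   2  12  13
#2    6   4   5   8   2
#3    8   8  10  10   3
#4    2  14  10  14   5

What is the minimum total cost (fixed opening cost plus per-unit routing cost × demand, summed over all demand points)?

Open {#1, #2, #3}; cheapest assignment that respects the capacities:
  #1 (cap 14, load 13): S1, S3 — cost 3×2 + 10×2 = 26
  #2 (cap 22, load 18): S2, S4 — cost 7×4 + 11×8 = 116
  #3 (cap 23, load 7): S5 — cost 7×3 = 21
  Shipping 163, fixed 172 → total 335.
  Any other capacity-feasible assignment to {#1, #2, #3} ships for at least 163.
Compare {#2, #3}: its best feasible assignment gives total 348.
Compare {#1, #2, #4}: its best feasible assignment gives total 373.
Every other set of open sites that can feasibly serve all demand totals ≥ 348 even under its best assignment. Minimum: 335.

335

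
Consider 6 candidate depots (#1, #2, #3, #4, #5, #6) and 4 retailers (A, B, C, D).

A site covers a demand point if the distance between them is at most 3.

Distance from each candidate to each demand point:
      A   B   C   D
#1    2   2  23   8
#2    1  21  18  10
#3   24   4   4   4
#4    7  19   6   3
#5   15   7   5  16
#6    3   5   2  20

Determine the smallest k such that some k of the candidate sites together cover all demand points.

3

Coverage sets (demand points within 3 of each site):
  #1: {A, B}
  #2: {A}
  #3: {}
  #4: {D}
  #5: {}
  #6: {A, C}
No 2 sites suffice: every size-2 union leaves at least one demand point uncovered.
But {#1, #4, #6} covers everything, so the minimum is 3.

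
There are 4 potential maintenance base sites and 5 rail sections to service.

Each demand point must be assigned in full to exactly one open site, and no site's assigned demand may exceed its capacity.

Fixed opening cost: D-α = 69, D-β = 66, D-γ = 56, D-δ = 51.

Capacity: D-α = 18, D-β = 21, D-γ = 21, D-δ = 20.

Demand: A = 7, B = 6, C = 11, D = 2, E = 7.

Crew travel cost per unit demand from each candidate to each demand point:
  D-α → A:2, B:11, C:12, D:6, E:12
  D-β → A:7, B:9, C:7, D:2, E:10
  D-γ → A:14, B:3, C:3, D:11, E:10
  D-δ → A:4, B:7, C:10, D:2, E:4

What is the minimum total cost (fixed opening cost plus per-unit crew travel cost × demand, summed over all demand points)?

218

Open {D-γ, D-δ}; cheapest assignment that respects the capacities:
  D-γ (cap 21, load 17): B, C — cost 6×3 + 11×3 = 51
  D-δ (cap 20, load 16): A, D, E — cost 7×4 + 2×2 + 7×4 = 60
  Shipping 111, fixed 107 → total 218.
  Any other capacity-feasible assignment to {D-γ, D-δ} ships for at least 111.
Compare {D-α, D-γ, D-δ}: its best feasible assignment gives total 273.
Compare {D-β, D-γ, D-δ}: its best feasible assignment gives total 284.
Every other set of open sites that can feasibly serve all demand totals ≥ 273 even under its best assignment. Minimum: 218.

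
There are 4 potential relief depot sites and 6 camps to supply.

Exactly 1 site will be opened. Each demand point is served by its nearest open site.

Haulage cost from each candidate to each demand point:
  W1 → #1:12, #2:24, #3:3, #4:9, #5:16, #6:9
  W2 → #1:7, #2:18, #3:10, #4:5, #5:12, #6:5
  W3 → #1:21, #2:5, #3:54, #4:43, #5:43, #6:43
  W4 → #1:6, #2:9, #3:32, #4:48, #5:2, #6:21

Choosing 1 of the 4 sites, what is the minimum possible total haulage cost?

Open {W2}.
  #1→W2 7, #2→W2 18, #3→W2 10, #4→W2 5, #5→W2 12, #6→W2 5  ⇒ total 57.
Compare {W1}: total 73.
Compare {W4}: total 118.
No size-1 selection does better; minimum is 57.

57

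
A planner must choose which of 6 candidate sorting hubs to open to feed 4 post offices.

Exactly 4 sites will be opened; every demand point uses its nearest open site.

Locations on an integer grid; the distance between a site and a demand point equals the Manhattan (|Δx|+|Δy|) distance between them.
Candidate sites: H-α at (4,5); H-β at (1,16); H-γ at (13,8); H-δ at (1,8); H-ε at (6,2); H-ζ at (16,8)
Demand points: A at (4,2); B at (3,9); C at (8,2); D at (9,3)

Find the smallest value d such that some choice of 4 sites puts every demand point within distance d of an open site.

Open {H-α, H-β, H-δ, H-ε}.
  Farthest demand point is D at distance 4 (to H-ε); all others are ≤ 4.
With {H-α, H-γ, H-δ, H-ε} the worst case is 4.
With {H-α, H-δ, H-ε, H-ζ} the worst case is 4.
No size-4 selection achieves below 4.

4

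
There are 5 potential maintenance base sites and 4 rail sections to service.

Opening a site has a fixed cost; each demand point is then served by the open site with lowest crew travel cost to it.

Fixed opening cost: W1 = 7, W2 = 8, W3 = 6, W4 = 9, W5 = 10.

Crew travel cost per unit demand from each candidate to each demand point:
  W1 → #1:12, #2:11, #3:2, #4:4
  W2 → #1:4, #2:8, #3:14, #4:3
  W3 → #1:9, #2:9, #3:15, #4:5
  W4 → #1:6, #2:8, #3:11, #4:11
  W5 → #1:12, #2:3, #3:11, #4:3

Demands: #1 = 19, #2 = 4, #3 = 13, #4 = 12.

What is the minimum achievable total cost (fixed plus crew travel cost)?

175

Open {W1, W2, W5}: assign each demand point to its cheapest open site.
  #1→W2 19×4=76, #2→W5 4×3=12, #3→W1 13×2=26, #4→W2 12×3=36
  crew travel cost 150, fixed 25 → total 175.
Compare {W1, W2, W3, W5}: crew travel cost 150 + fixed 31 = 181.
Compare {W1, W2, W4, W5}: crew travel cost 150 + fixed 34 = 184.
Compare {W1, W2}: crew travel cost 170 + fixed 15 = 185.
All other subsets cost ≥ 181. Minimum total cost: 175.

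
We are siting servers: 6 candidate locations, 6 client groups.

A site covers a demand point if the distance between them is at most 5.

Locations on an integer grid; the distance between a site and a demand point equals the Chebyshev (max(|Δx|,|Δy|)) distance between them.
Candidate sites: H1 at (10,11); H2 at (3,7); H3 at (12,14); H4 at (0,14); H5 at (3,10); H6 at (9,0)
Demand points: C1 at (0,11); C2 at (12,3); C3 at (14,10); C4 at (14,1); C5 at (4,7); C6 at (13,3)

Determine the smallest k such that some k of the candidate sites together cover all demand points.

Coverage sets (demand points within 5 of each site):
  H1: {C3}
  H2: {C1, C5}
  H3: {C3}
  H4: {C1}
  H5: {C1, C5}
  H6: {C2, C4, C6}
No 2 sites suffice: every size-2 union leaves at least one demand point uncovered.
But {H1, H2, H6} covers everything, so the minimum is 3.

3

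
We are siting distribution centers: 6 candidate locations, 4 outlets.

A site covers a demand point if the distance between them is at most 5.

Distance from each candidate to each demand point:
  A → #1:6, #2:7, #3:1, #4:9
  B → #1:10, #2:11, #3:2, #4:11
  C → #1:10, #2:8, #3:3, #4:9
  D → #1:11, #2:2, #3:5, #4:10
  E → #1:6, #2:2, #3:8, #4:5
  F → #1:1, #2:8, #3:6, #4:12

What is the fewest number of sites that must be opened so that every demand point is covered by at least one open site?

3

Coverage sets (demand points within 5 of each site):
  A: {#3}
  B: {#3}
  C: {#3}
  D: {#2, #3}
  E: {#2, #4}
  F: {#1}
No 2 sites suffice: every size-2 union leaves at least one demand point uncovered.
But {A, E, F} covers everything, so the minimum is 3.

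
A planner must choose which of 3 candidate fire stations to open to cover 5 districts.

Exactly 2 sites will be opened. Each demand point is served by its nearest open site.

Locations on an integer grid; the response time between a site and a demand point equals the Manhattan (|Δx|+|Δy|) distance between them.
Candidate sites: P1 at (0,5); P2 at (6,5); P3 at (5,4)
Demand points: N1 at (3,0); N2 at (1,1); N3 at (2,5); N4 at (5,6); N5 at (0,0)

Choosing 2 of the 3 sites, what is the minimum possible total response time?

20

Open {P1, P3}.
  N1→P3 6, N2→P1 5, N3→P1 2, N4→P3 2, N5→P1 5  ⇒ total 20.
Compare {P1, P2}: total 22.
Compare {P2, P3}: total 28.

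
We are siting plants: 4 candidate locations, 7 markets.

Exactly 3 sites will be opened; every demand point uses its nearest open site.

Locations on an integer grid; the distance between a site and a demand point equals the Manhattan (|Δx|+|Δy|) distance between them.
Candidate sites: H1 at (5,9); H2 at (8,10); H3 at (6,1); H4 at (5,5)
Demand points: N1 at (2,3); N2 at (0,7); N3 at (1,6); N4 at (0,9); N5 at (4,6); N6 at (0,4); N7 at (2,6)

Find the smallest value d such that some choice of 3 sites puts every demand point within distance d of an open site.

7

Open {H1, H2, H4}.
  Farthest demand point is N2 at distance 7 (to H1); all others are ≤ 7.
With {H1, H3, H4} the worst case is 7.
With {H1, H2, H3} the worst case is 9.
No size-3 selection achieves below 7.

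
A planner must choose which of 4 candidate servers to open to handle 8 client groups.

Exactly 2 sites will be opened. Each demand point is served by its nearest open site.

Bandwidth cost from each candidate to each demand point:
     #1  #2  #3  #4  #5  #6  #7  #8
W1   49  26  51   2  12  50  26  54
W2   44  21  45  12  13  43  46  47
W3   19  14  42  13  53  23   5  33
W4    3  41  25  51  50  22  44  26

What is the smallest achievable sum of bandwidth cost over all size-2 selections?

Open {W1, W4}.
  #1→W4 3, #2→W1 26, #3→W4 25, #4→W1 2, #5→W1 12, #6→W4 22, #7→W1 26, #8→W4 26  ⇒ total 142.
Compare {W1, W3}: total 150.
Compare {W3, W4}: total 158.
No size-2 selection does better; minimum is 142.

142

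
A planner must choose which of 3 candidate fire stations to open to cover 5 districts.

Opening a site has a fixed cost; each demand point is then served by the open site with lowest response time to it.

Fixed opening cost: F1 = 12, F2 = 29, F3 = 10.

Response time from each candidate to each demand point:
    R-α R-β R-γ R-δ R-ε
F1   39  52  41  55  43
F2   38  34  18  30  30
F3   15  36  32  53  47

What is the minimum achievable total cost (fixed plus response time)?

166

Open {F2, F3}: assign each demand point to its cheapest open site.
  R-α→F3 15, R-β→F2 34, R-γ→F2 18, R-δ→F2 30, R-ε→F2 30
  response time 127, fixed 39 → total 166.
Compare {F1, F2, F3}: response time 127 + fixed 51 = 178.
Compare {F2}: response time 150 + fixed 29 = 179.
Compare {F1, F2}: response time 150 + fixed 41 = 191.
All other subsets cost ≥ 178. Minimum total cost: 166.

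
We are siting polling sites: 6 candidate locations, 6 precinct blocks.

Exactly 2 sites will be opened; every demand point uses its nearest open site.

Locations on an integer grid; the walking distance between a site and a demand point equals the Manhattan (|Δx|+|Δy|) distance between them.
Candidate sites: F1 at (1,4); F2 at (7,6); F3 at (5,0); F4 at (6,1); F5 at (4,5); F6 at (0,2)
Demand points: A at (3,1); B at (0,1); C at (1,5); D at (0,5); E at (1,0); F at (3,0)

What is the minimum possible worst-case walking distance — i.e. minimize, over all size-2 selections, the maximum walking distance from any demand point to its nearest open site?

4

Open {F1, F3}.
  Farthest demand point is B at walking distance 4 (to F1); all others are ≤ 4.
With {F1, F4} the worst case is 4.
With {F3, F6} the worst case is 4.
No size-2 selection achieves below 4.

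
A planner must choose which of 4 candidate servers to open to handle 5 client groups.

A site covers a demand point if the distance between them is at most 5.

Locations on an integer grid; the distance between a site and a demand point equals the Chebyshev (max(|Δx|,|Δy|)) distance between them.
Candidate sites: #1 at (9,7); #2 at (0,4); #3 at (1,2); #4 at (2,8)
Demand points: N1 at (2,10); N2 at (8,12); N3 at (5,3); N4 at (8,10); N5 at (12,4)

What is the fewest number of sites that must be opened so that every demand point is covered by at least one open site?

Coverage sets (demand points within 5 of each site):
  #1: {N2, N3, N4, N5}
  #2: {N3}
  #3: {N3}
  #4: {N1, N3}
No single site covers all 5 demand points.
But {#1, #4} covers everything, so the minimum is 2.

2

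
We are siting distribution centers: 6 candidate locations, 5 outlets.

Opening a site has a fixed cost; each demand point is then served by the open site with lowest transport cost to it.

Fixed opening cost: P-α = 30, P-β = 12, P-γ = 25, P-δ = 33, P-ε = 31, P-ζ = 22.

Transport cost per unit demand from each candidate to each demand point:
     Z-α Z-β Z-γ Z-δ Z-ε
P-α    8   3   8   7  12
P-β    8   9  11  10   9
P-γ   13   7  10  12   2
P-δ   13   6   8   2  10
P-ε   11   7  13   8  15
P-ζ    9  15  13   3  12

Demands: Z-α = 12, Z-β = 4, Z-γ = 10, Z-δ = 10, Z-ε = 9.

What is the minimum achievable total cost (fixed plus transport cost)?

308

Open {P-β, P-γ, P-δ}: assign each demand point to its cheapest open site.
  Z-α→P-β 12×8=96, Z-β→P-δ 4×6=24, Z-γ→P-δ 10×8=80, Z-δ→P-δ 10×2=20, Z-ε→P-γ 9×2=18
  transport cost 238, fixed 70 → total 308.
Compare {P-α, P-γ, P-ζ}: transport cost 236 + fixed 77 = 313.
Compare {P-α, P-γ, P-δ}: transport cost 226 + fixed 88 = 314.
Compare {P-α, P-β, P-γ, P-ζ}: transport cost 236 + fixed 89 = 325.
All other subsets cost ≥ 313. Minimum total cost: 308.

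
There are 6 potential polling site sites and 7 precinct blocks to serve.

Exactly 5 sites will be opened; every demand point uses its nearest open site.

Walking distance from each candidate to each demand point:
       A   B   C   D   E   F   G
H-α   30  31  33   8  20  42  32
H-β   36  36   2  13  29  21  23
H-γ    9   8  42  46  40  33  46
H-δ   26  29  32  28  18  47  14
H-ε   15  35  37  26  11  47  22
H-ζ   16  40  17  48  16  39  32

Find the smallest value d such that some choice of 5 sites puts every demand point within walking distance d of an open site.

Open {H-α, H-β, H-γ, H-δ, H-ε}.
  Farthest demand point is F at walking distance 21 (to H-β); all others are ≤ 21.
With {H-α, H-β, H-γ, H-δ, H-ζ} the worst case is 21.
With {H-β, H-γ, H-δ, H-ε, H-ζ} the worst case is 21.
No size-5 selection achieves below 21.

21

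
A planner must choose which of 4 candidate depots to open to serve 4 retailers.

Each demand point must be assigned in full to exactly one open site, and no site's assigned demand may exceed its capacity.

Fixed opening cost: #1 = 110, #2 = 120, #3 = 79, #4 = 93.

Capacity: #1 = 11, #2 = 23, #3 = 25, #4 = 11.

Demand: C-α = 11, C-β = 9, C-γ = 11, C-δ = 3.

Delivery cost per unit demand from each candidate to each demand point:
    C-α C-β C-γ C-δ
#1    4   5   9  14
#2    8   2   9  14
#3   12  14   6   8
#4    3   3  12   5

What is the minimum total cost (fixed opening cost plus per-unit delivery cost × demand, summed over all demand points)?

395

Open {#2, #3}; cheapest assignment that respects the capacities:
  #2 (cap 23, load 20): C-α, C-β — cost 11×8 + 9×2 = 106
  #3 (cap 25, load 14): C-γ, C-δ — cost 11×6 + 3×8 = 90
  Shipping 196, fixed 199 → total 395.
  Any other capacity-feasible assignment to {#2, #3} ships for at least 196.
Compare {#2, #4}: its best feasible assignment gives total 405.
Compare {#3, #4}: its best feasible assignment gives total 421.
Every other set of open sites that can feasibly serve all demand totals ≥ 405 even under its best assignment. Minimum: 395.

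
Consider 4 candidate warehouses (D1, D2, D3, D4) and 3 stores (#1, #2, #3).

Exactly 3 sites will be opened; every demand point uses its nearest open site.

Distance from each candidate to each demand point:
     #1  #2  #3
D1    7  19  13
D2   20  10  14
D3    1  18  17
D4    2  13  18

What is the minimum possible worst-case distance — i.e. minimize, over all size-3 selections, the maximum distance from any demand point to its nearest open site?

13

Open {D1, D2, D3}.
  Farthest demand point is #3 at distance 13 (to D1); all others are ≤ 13.
With {D1, D2, D4} the worst case is 13.
With {D1, D3, D4} the worst case is 13.
No size-3 selection achieves below 13.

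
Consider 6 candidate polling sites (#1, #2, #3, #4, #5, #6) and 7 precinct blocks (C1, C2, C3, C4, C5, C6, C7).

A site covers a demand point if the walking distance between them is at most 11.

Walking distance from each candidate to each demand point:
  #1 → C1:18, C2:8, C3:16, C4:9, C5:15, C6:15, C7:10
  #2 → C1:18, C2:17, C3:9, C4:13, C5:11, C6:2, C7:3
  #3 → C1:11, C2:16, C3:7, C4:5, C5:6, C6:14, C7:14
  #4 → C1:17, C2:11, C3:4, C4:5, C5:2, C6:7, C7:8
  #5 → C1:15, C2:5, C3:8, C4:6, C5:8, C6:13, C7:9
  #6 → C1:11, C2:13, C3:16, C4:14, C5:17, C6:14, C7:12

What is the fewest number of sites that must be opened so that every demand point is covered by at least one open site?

2

Coverage sets (demand points within 11 of each site):
  #1: {C2, C4, C7}
  #2: {C3, C5, C6, C7}
  #3: {C1, C3, C4, C5}
  #4: {C2, C3, C4, C5, C6, C7}
  #5: {C2, C3, C4, C5, C7}
  #6: {C1}
No single site covers all 7 demand points.
But {#3, #4} covers everything, so the minimum is 2.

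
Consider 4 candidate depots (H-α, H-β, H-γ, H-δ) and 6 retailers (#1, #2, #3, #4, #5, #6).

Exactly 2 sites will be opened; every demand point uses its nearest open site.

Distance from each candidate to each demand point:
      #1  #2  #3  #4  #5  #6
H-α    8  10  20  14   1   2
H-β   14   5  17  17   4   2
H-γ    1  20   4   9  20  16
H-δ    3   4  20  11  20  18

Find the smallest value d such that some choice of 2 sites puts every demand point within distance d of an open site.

Open {H-β, H-γ}.
  Farthest demand point is #4 at distance 9 (to H-γ); all others are ≤ 9.
With {H-α, H-γ} the worst case is 10.
With {H-α, H-β} the worst case is 17.
No size-2 selection achieves below 9.

9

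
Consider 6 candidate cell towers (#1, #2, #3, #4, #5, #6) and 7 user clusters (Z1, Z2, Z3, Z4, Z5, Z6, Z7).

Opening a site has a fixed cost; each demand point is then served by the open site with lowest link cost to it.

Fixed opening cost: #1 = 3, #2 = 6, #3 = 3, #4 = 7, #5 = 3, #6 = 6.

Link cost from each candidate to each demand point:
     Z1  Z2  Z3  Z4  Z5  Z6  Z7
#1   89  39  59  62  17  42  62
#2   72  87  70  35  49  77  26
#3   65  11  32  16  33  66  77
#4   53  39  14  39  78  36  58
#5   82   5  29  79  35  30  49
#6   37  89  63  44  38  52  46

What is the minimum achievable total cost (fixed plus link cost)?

Open {#1, #2, #3, #4, #5, #6}: assign each demand point to its cheapest open site.
  Z1→#6 37, Z2→#5 5, Z3→#4 14, Z4→#3 16, Z5→#1 17, Z6→#5 30, Z7→#2 26
  link cost 145, fixed 28 → total 173.
Compare {#1, #2, #3, #5, #6}: link cost 160 + fixed 21 = 181.
Compare {#1, #2, #3, #4, #6}: link cost 157 + fixed 25 = 182.
Compare {#1, #2, #3, #4, #5}: link cost 161 + fixed 22 = 183.
All other subsets cost ≥ 181. Minimum total cost: 173.

173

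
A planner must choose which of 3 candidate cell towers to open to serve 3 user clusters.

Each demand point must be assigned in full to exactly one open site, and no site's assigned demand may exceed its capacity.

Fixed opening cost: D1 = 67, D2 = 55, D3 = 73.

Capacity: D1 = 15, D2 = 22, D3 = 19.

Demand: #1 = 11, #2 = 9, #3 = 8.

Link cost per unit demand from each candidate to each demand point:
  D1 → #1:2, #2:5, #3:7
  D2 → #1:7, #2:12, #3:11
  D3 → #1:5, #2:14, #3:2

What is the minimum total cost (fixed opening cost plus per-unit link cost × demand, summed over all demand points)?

256

Open {D1, D3}; cheapest assignment that respects the capacities:
  D1 (cap 15, load 9): #2 — cost 9×5 = 45
  D3 (cap 19, load 19): #1, #3 — cost 11×5 + 8×2 = 71
  Shipping 116, fixed 140 → total 256.
  Any other capacity-feasible assignment to {D1, D3} ships for at least 116.
Compare {D2, D3}: its best feasible assignment gives total 307.
Compare {D1, D2, D3}: its best feasible assignment gives total 311.
Every other set of open sites that can feasibly serve all demand totals ≥ 307 even under its best assignment. Minimum: 256.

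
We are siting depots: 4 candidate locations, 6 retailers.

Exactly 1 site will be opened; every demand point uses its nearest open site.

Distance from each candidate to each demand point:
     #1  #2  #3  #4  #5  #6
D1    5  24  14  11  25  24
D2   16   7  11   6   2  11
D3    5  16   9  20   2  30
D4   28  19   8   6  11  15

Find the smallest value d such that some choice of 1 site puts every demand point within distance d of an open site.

Open {D2}.
  Farthest demand point is #1 at distance 16 (to D2); all others are ≤ 16.
With {D1} the worst case is 25.
With {D4} the worst case is 28.
No size-1 selection achieves below 16.

16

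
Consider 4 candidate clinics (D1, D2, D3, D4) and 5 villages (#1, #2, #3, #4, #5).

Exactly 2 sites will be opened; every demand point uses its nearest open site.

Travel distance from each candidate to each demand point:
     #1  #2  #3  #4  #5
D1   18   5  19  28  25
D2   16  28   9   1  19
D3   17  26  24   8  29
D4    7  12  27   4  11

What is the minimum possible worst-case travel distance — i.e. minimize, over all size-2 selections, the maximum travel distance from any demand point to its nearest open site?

12

Open {D2, D4}.
  Farthest demand point is #2 at travel distance 12 (to D4); all others are ≤ 12.
With {D1, D2} the worst case is 19.
With {D1, D4} the worst case is 19.
No size-2 selection achieves below 12.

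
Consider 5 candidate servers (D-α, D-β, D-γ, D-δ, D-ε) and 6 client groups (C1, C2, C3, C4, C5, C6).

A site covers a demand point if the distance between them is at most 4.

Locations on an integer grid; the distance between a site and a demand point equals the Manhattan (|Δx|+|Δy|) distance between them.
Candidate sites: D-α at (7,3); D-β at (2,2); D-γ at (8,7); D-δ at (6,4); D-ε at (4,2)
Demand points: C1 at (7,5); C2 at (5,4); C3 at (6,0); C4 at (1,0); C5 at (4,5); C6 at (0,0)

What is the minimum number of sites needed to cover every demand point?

Coverage sets (demand points within 4 of each site):
  D-α: {C1, C2, C3}
  D-β: {C4, C6}
  D-γ: {C1}
  D-δ: {C1, C2, C3, C5}
  D-ε: {C2, C3, C5}
No single site covers all 6 demand points.
But {D-β, D-δ} covers everything, so the minimum is 2.

2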